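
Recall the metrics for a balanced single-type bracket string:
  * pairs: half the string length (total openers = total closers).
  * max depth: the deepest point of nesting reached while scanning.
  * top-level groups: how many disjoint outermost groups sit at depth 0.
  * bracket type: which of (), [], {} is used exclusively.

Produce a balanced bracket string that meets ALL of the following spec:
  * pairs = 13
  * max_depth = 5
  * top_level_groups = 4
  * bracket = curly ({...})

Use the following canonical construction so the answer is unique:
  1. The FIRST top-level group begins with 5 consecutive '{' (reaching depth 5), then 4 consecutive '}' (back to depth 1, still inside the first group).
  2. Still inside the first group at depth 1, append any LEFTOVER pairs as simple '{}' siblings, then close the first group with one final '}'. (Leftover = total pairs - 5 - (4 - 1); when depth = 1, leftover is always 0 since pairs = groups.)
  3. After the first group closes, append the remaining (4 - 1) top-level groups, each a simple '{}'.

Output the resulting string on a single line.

Answer: {{{{{}}}}{}{}{}{}{}}{}{}{}

Derivation:
Spec: pairs=13 depth=5 groups=4
Leftover pairs = 13 - 5 - (4-1) = 5
First group: deep chain of depth 5 + 5 sibling pairs
Remaining 3 groups: simple '{}' each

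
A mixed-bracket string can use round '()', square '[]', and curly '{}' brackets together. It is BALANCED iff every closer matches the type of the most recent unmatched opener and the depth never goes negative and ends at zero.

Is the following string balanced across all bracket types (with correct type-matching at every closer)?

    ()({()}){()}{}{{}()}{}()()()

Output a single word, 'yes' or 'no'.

pos 0: push '('; stack = (
pos 1: ')' matches '('; pop; stack = (empty)
pos 2: push '('; stack = (
pos 3: push '{'; stack = ({
pos 4: push '('; stack = ({(
pos 5: ')' matches '('; pop; stack = ({
pos 6: '}' matches '{'; pop; stack = (
pos 7: ')' matches '('; pop; stack = (empty)
pos 8: push '{'; stack = {
pos 9: push '('; stack = {(
pos 10: ')' matches '('; pop; stack = {
pos 11: '}' matches '{'; pop; stack = (empty)
pos 12: push '{'; stack = {
pos 13: '}' matches '{'; pop; stack = (empty)
pos 14: push '{'; stack = {
pos 15: push '{'; stack = {{
pos 16: '}' matches '{'; pop; stack = {
pos 17: push '('; stack = {(
pos 18: ')' matches '('; pop; stack = {
pos 19: '}' matches '{'; pop; stack = (empty)
pos 20: push '{'; stack = {
pos 21: '}' matches '{'; pop; stack = (empty)
pos 22: push '('; stack = (
pos 23: ')' matches '('; pop; stack = (empty)
pos 24: push '('; stack = (
pos 25: ')' matches '('; pop; stack = (empty)
pos 26: push '('; stack = (
pos 27: ')' matches '('; pop; stack = (empty)
end: stack empty → VALID
Verdict: properly nested → yes

Answer: yes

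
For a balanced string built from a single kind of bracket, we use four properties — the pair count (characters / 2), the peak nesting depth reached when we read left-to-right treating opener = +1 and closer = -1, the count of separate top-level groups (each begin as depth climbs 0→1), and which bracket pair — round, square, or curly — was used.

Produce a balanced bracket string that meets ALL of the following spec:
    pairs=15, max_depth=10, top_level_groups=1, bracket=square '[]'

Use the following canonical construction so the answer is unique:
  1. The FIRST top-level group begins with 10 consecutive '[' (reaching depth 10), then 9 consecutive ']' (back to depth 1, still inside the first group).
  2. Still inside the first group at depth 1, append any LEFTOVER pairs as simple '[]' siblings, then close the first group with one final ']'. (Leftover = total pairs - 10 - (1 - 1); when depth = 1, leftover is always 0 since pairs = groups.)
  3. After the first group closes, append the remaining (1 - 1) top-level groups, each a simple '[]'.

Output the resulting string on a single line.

Spec: pairs=15 depth=10 groups=1
Leftover pairs = 15 - 10 - (1-1) = 5
First group: deep chain of depth 10 + 5 sibling pairs
Remaining 0 groups: simple '[]' each

Answer: [[[[[[[[[[]]]]]]]]][][][][][]]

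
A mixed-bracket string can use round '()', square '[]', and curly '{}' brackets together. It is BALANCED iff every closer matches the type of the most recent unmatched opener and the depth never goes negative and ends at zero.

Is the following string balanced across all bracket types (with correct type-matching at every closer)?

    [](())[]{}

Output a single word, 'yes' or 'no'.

pos 0: push '['; stack = [
pos 1: ']' matches '['; pop; stack = (empty)
pos 2: push '('; stack = (
pos 3: push '('; stack = ((
pos 4: ')' matches '('; pop; stack = (
pos 5: ')' matches '('; pop; stack = (empty)
pos 6: push '['; stack = [
pos 7: ']' matches '['; pop; stack = (empty)
pos 8: push '{'; stack = {
pos 9: '}' matches '{'; pop; stack = (empty)
end: stack empty → VALID
Verdict: properly nested → yes

Answer: yes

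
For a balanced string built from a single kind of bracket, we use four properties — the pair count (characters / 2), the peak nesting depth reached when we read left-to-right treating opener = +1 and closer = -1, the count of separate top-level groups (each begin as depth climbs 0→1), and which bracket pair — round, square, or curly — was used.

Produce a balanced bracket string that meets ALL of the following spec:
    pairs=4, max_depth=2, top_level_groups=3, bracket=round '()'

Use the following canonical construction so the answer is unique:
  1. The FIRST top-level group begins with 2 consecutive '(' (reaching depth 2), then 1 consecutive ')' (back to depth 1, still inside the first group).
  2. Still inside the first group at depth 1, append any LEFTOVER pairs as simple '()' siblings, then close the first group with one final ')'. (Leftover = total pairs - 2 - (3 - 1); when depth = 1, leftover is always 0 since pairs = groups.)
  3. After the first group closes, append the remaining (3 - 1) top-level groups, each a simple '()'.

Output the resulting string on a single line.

Spec: pairs=4 depth=2 groups=3
Leftover pairs = 4 - 2 - (3-1) = 0
First group: deep chain of depth 2 + 0 sibling pairs
Remaining 2 groups: simple '()' each

Answer: (())()()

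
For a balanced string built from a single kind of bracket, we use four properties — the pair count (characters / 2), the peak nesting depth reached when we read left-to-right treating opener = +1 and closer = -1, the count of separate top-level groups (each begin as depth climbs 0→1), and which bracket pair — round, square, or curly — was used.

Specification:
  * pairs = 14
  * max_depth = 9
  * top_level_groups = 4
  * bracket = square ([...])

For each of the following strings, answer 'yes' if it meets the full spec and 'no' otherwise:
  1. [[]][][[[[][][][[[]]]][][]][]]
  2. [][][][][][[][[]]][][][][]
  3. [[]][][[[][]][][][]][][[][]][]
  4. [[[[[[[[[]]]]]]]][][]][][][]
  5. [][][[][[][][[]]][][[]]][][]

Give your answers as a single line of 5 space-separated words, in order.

Answer: no no no yes no

Derivation:
String 1 '[[]][][[[[][][][[[]]]][][]][]]': depth seq [1 2 1 0 1 0 1 2 3 4 3 4 3 4 3 4 5 6 5 4 3 2 3 2 3 2 1 2 1 0]
  -> pairs=15 depth=6 groups=3 -> no
String 2 '[][][][][][[][[]]][][][][]': depth seq [1 0 1 0 1 0 1 0 1 0 1 2 1 2 3 2 1 0 1 0 1 0 1 0 1 0]
  -> pairs=13 depth=3 groups=10 -> no
String 3 '[[]][][[[][]][][][]][][[][]][]': depth seq [1 2 1 0 1 0 1 2 3 2 3 2 1 2 1 2 1 2 1 0 1 0 1 2 1 2 1 0 1 0]
  -> pairs=15 depth=3 groups=6 -> no
String 4 '[[[[[[[[[]]]]]]]][][]][][][]': depth seq [1 2 3 4 5 6 7 8 9 8 7 6 5 4 3 2 1 2 1 2 1 0 1 0 1 0 1 0]
  -> pairs=14 depth=9 groups=4 -> yes
String 5 '[][][[][[][][[]]][][[]]][][]': depth seq [1 0 1 0 1 2 1 2 3 2 3 2 3 4 3 2 1 2 1 2 3 2 1 0 1 0 1 0]
  -> pairs=14 depth=4 groups=5 -> no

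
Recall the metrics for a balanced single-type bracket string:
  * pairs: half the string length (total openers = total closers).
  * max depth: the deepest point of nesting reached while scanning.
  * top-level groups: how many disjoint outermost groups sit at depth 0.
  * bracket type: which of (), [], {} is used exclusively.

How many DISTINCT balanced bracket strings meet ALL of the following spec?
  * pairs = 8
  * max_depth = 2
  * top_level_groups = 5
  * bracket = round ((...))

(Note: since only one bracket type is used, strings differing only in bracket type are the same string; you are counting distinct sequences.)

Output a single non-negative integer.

Answer: 35

Derivation:
Spec: pairs=8 depth=2 groups=5
Count(depth <= 2) = 35
Count(depth <= 1) = 0
Count(depth == 2) = 35 - 0 = 35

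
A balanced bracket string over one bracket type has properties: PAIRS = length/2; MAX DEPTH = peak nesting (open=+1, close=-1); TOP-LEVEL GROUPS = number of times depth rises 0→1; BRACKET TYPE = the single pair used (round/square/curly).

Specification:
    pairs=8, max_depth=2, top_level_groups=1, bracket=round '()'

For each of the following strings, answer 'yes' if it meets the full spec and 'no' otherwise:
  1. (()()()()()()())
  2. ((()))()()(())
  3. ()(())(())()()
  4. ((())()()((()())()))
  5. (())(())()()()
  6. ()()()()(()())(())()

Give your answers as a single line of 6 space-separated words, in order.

Answer: yes no no no no no

Derivation:
String 1 '(()()()()()()())': depth seq [1 2 1 2 1 2 1 2 1 2 1 2 1 2 1 0]
  -> pairs=8 depth=2 groups=1 -> yes
String 2 '((()))()()(())': depth seq [1 2 3 2 1 0 1 0 1 0 1 2 1 0]
  -> pairs=7 depth=3 groups=4 -> no
String 3 '()(())(())()()': depth seq [1 0 1 2 1 0 1 2 1 0 1 0 1 0]
  -> pairs=7 depth=2 groups=5 -> no
String 4 '((())()()((()())()))': depth seq [1 2 3 2 1 2 1 2 1 2 3 4 3 4 3 2 3 2 1 0]
  -> pairs=10 depth=4 groups=1 -> no
String 5 '(())(())()()()': depth seq [1 2 1 0 1 2 1 0 1 0 1 0 1 0]
  -> pairs=7 depth=2 groups=5 -> no
String 6 '()()()()(()())(())()': depth seq [1 0 1 0 1 0 1 0 1 2 1 2 1 0 1 2 1 0 1 0]
  -> pairs=10 depth=2 groups=7 -> no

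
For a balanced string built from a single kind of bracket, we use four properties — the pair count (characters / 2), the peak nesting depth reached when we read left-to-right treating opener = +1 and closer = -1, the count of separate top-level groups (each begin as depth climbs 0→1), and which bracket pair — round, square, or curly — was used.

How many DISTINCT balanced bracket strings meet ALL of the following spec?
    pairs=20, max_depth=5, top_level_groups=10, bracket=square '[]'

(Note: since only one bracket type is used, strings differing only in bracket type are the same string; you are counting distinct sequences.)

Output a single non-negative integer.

Answer: 1849365

Derivation:
Spec: pairs=20 depth=5 groups=10
Count(depth <= 5) = 9265980
Count(depth <= 4) = 7416615
Count(depth == 5) = 9265980 - 7416615 = 1849365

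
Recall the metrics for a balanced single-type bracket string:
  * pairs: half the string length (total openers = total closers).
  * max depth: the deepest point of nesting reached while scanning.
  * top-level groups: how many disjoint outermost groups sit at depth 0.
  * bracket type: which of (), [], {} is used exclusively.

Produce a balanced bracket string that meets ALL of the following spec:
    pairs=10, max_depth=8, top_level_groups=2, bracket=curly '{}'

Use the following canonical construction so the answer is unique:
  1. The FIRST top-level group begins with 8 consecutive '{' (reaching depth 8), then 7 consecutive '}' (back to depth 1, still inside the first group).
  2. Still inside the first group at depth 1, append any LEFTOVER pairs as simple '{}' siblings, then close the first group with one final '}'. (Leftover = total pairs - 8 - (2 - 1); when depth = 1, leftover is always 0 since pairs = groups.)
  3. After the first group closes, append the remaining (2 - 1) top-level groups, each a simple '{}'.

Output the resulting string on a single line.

Spec: pairs=10 depth=8 groups=2
Leftover pairs = 10 - 8 - (2-1) = 1
First group: deep chain of depth 8 + 1 sibling pairs
Remaining 1 groups: simple '{}' each

Answer: {{{{{{{{}}}}}}}{}}{}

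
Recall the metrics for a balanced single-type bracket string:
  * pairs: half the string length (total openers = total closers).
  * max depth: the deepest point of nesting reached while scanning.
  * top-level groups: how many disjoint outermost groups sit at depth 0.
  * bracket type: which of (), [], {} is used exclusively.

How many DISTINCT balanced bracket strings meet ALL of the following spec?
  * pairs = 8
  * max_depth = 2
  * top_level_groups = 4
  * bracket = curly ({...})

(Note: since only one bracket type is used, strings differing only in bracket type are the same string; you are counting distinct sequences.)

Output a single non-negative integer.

Spec: pairs=8 depth=2 groups=4
Count(depth <= 2) = 35
Count(depth <= 1) = 0
Count(depth == 2) = 35 - 0 = 35

Answer: 35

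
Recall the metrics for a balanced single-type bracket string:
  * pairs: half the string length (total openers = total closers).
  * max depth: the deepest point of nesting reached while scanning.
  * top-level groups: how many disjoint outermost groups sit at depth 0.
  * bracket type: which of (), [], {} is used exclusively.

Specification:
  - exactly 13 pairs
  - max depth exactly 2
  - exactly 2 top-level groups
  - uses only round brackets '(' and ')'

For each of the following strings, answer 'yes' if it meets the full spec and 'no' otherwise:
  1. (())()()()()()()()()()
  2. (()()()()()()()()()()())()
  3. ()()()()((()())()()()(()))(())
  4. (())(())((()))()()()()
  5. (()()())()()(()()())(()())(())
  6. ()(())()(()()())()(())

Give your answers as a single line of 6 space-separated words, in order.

Answer: no yes no no no no

Derivation:
String 1 '(())()()()()()()()()()': depth seq [1 2 1 0 1 0 1 0 1 0 1 0 1 0 1 0 1 0 1 0 1 0]
  -> pairs=11 depth=2 groups=10 -> no
String 2 '(()()()()()()()()()()())()': depth seq [1 2 1 2 1 2 1 2 1 2 1 2 1 2 1 2 1 2 1 2 1 2 1 0 1 0]
  -> pairs=13 depth=2 groups=2 -> yes
String 3 '()()()()((()())()()()(()))(())': depth seq [1 0 1 0 1 0 1 0 1 2 3 2 3 2 1 2 1 2 1 2 1 2 3 2 1 0 1 2 1 0]
  -> pairs=15 depth=3 groups=6 -> no
String 4 '(())(())((()))()()()()': depth seq [1 2 1 0 1 2 1 0 1 2 3 2 1 0 1 0 1 0 1 0 1 0]
  -> pairs=11 depth=3 groups=7 -> no
String 5 '(()()())()()(()()())(()())(())': depth seq [1 2 1 2 1 2 1 0 1 0 1 0 1 2 1 2 1 2 1 0 1 2 1 2 1 0 1 2 1 0]
  -> pairs=15 depth=2 groups=6 -> no
String 6 '()(())()(()()())()(())': depth seq [1 0 1 2 1 0 1 0 1 2 1 2 1 2 1 0 1 0 1 2 1 0]
  -> pairs=11 depth=2 groups=6 -> no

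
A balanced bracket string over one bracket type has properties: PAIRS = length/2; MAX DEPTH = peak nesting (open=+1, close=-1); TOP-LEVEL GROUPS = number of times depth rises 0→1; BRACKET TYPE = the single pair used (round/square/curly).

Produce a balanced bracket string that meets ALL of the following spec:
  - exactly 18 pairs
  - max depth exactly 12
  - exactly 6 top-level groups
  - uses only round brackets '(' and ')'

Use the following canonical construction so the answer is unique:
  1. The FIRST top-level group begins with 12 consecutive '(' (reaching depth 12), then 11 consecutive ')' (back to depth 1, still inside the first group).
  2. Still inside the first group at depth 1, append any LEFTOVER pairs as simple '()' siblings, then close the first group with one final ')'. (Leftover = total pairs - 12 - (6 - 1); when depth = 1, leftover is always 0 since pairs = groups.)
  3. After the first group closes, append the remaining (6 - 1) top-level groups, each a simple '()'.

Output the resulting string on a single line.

Spec: pairs=18 depth=12 groups=6
Leftover pairs = 18 - 12 - (6-1) = 1
First group: deep chain of depth 12 + 1 sibling pairs
Remaining 5 groups: simple '()' each

Answer: (((((((((((()))))))))))())()()()()()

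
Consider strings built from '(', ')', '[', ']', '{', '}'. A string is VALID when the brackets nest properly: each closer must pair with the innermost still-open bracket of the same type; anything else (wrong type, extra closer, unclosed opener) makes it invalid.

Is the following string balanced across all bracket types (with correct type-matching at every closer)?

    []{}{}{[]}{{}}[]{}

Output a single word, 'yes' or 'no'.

pos 0: push '['; stack = [
pos 1: ']' matches '['; pop; stack = (empty)
pos 2: push '{'; stack = {
pos 3: '}' matches '{'; pop; stack = (empty)
pos 4: push '{'; stack = {
pos 5: '}' matches '{'; pop; stack = (empty)
pos 6: push '{'; stack = {
pos 7: push '['; stack = {[
pos 8: ']' matches '['; pop; stack = {
pos 9: '}' matches '{'; pop; stack = (empty)
pos 10: push '{'; stack = {
pos 11: push '{'; stack = {{
pos 12: '}' matches '{'; pop; stack = {
pos 13: '}' matches '{'; pop; stack = (empty)
pos 14: push '['; stack = [
pos 15: ']' matches '['; pop; stack = (empty)
pos 16: push '{'; stack = {
pos 17: '}' matches '{'; pop; stack = (empty)
end: stack empty → VALID
Verdict: properly nested → yes

Answer: yes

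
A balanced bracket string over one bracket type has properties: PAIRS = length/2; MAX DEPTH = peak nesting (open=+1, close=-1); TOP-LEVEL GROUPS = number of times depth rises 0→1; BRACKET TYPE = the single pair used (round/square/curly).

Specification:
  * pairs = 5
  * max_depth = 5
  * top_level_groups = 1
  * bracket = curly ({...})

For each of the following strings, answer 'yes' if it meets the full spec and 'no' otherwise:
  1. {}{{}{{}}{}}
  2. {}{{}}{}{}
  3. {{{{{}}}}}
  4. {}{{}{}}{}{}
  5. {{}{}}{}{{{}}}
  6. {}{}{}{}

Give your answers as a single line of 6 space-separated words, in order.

Answer: no no yes no no no

Derivation:
String 1 '{}{{}{{}}{}}': depth seq [1 0 1 2 1 2 3 2 1 2 1 0]
  -> pairs=6 depth=3 groups=2 -> no
String 2 '{}{{}}{}{}': depth seq [1 0 1 2 1 0 1 0 1 0]
  -> pairs=5 depth=2 groups=4 -> no
String 3 '{{{{{}}}}}': depth seq [1 2 3 4 5 4 3 2 1 0]
  -> pairs=5 depth=5 groups=1 -> yes
String 4 '{}{{}{}}{}{}': depth seq [1 0 1 2 1 2 1 0 1 0 1 0]
  -> pairs=6 depth=2 groups=4 -> no
String 5 '{{}{}}{}{{{}}}': depth seq [1 2 1 2 1 0 1 0 1 2 3 2 1 0]
  -> pairs=7 depth=3 groups=3 -> no
String 6 '{}{}{}{}': depth seq [1 0 1 0 1 0 1 0]
  -> pairs=4 depth=1 groups=4 -> no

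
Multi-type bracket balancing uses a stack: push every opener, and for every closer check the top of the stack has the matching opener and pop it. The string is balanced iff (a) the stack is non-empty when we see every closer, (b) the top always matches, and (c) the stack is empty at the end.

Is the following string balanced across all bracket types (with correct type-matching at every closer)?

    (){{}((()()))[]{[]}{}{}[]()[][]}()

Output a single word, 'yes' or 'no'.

pos 0: push '('; stack = (
pos 1: ')' matches '('; pop; stack = (empty)
pos 2: push '{'; stack = {
pos 3: push '{'; stack = {{
pos 4: '}' matches '{'; pop; stack = {
pos 5: push '('; stack = {(
pos 6: push '('; stack = {((
pos 7: push '('; stack = {(((
pos 8: ')' matches '('; pop; stack = {((
pos 9: push '('; stack = {(((
pos 10: ')' matches '('; pop; stack = {((
pos 11: ')' matches '('; pop; stack = {(
pos 12: ')' matches '('; pop; stack = {
pos 13: push '['; stack = {[
pos 14: ']' matches '['; pop; stack = {
pos 15: push '{'; stack = {{
pos 16: push '['; stack = {{[
pos 17: ']' matches '['; pop; stack = {{
pos 18: '}' matches '{'; pop; stack = {
pos 19: push '{'; stack = {{
pos 20: '}' matches '{'; pop; stack = {
pos 21: push '{'; stack = {{
pos 22: '}' matches '{'; pop; stack = {
pos 23: push '['; stack = {[
pos 24: ']' matches '['; pop; stack = {
pos 25: push '('; stack = {(
pos 26: ')' matches '('; pop; stack = {
pos 27: push '['; stack = {[
pos 28: ']' matches '['; pop; stack = {
pos 29: push '['; stack = {[
pos 30: ']' matches '['; pop; stack = {
pos 31: '}' matches '{'; pop; stack = (empty)
pos 32: push '('; stack = (
pos 33: ')' matches '('; pop; stack = (empty)
end: stack empty → VALID
Verdict: properly nested → yes

Answer: yes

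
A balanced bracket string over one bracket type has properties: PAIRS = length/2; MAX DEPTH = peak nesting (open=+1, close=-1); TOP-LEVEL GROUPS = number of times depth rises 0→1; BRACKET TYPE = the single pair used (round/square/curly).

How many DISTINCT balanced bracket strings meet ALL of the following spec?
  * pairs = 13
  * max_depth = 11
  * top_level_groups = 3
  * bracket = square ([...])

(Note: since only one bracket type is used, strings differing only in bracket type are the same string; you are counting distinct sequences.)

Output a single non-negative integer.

Answer: 3

Derivation:
Spec: pairs=13 depth=11 groups=3
Count(depth <= 11) = 149226
Count(depth <= 10) = 149223
Count(depth == 11) = 149226 - 149223 = 3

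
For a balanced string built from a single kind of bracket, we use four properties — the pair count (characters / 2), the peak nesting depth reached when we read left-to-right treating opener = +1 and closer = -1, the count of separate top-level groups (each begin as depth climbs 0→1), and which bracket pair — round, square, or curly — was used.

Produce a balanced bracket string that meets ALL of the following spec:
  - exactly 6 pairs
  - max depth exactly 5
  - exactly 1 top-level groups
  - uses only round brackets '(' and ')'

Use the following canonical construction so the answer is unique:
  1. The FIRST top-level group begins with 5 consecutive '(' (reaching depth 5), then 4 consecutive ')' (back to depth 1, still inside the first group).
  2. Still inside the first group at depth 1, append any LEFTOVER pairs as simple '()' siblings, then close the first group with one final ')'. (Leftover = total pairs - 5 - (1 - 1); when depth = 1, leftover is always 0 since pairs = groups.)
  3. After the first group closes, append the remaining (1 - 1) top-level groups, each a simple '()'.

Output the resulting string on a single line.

Answer: ((((())))())

Derivation:
Spec: pairs=6 depth=5 groups=1
Leftover pairs = 6 - 5 - (1-1) = 1
First group: deep chain of depth 5 + 1 sibling pairs
Remaining 0 groups: simple '()' each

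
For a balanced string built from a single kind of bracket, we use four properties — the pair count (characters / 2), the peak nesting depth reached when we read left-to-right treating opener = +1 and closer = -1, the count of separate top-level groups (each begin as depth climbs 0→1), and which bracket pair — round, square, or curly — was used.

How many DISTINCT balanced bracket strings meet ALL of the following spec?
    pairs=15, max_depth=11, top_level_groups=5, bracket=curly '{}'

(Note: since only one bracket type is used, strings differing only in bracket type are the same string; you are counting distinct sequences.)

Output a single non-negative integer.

Answer: 5

Derivation:
Spec: pairs=15 depth=11 groups=5
Count(depth <= 11) = 653752
Count(depth <= 10) = 653747
Count(depth == 11) = 653752 - 653747 = 5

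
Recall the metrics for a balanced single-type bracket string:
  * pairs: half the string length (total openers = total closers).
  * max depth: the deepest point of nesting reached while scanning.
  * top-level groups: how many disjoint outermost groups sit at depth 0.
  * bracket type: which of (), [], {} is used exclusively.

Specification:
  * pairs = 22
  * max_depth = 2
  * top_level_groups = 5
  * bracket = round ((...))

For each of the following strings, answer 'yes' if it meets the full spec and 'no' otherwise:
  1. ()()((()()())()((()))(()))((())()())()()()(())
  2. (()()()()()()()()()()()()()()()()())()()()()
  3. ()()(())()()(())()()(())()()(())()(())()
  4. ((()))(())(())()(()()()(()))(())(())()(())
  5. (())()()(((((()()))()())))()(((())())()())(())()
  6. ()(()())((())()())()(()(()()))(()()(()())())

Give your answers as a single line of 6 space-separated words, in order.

Answer: no yes no no no no

Derivation:
String 1 '()()((()()())()((()))(()))((())()())()()()(())': depth seq [1 0 1 0 1 2 3 2 3 2 3 2 1 2 1 2 3 4 3 2 1 2 3 2 1 0 1 2 3 2 1 2 1 2 1 0 1 0 1 0 1 0 1 2 1 0]
  -> pairs=23 depth=4 groups=8 -> no
String 2 '(()()()()()()()()()()()()()()()()())()()()()': depth seq [1 2 1 2 1 2 1 2 1 2 1 2 1 2 1 2 1 2 1 2 1 2 1 2 1 2 1 2 1 2 1 2 1 2 1 0 1 0 1 0 1 0 1 0]
  -> pairs=22 depth=2 groups=5 -> yes
String 3 '()()(())()()(())()()(())()()(())()(())()': depth seq [1 0 1 0 1 2 1 0 1 0 1 0 1 2 1 0 1 0 1 0 1 2 1 0 1 0 1 0 1 2 1 0 1 0 1 2 1 0 1 0]
  -> pairs=20 depth=2 groups=15 -> no
String 4 '((()))(())(())()(()()()(()))(())(())()(())': depth seq [1 2 3 2 1 0 1 2 1 0 1 2 1 0 1 0 1 2 1 2 1 2 1 2 3 2 1 0 1 2 1 0 1 2 1 0 1 0 1 2 1 0]
  -> pairs=21 depth=3 groups=9 -> no
String 5 '(())()()(((((()()))()())))()(((())())()())(())()': depth seq [1 2 1 0 1 0 1 0 1 2 3 4 5 6 5 6 5 4 3 4 3 4 3 2 1 0 1 0 1 2 3 4 3 2 3 2 1 2 1 2 1 0 1 2 1 0 1 0]
  -> pairs=24 depth=6 groups=8 -> no
String 6 '()(()())((())()())()(()(()()))(()()(()())())': depth seq [1 0 1 2 1 2 1 0 1 2 3 2 1 2 1 2 1 0 1 0 1 2 1 2 3 2 3 2 1 0 1 2 1 2 1 2 3 2 3 2 1 2 1 0]
  -> pairs=22 depth=3 groups=6 -> no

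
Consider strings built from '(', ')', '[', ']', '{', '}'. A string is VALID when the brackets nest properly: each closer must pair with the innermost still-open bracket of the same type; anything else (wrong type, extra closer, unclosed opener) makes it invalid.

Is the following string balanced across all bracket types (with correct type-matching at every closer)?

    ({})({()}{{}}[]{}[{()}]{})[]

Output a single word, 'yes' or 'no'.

Answer: yes

Derivation:
pos 0: push '('; stack = (
pos 1: push '{'; stack = ({
pos 2: '}' matches '{'; pop; stack = (
pos 3: ')' matches '('; pop; stack = (empty)
pos 4: push '('; stack = (
pos 5: push '{'; stack = ({
pos 6: push '('; stack = ({(
pos 7: ')' matches '('; pop; stack = ({
pos 8: '}' matches '{'; pop; stack = (
pos 9: push '{'; stack = ({
pos 10: push '{'; stack = ({{
pos 11: '}' matches '{'; pop; stack = ({
pos 12: '}' matches '{'; pop; stack = (
pos 13: push '['; stack = ([
pos 14: ']' matches '['; pop; stack = (
pos 15: push '{'; stack = ({
pos 16: '}' matches '{'; pop; stack = (
pos 17: push '['; stack = ([
pos 18: push '{'; stack = ([{
pos 19: push '('; stack = ([{(
pos 20: ')' matches '('; pop; stack = ([{
pos 21: '}' matches '{'; pop; stack = ([
pos 22: ']' matches '['; pop; stack = (
pos 23: push '{'; stack = ({
pos 24: '}' matches '{'; pop; stack = (
pos 25: ')' matches '('; pop; stack = (empty)
pos 26: push '['; stack = [
pos 27: ']' matches '['; pop; stack = (empty)
end: stack empty → VALID
Verdict: properly nested → yes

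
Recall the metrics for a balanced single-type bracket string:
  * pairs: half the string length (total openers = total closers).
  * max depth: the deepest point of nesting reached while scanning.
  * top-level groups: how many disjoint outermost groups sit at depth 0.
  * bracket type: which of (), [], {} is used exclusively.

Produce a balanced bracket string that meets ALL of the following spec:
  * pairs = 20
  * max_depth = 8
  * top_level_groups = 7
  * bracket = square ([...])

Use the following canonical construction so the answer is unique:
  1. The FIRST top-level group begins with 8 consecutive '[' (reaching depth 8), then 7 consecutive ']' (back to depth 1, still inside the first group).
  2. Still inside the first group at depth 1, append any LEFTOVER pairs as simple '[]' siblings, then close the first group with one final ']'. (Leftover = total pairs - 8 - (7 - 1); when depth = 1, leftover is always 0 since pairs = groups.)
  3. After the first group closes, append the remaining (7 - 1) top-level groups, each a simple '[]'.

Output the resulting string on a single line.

Spec: pairs=20 depth=8 groups=7
Leftover pairs = 20 - 8 - (7-1) = 6
First group: deep chain of depth 8 + 6 sibling pairs
Remaining 6 groups: simple '[]' each

Answer: [[[[[[[[]]]]]]][][][][][][]][][][][][][]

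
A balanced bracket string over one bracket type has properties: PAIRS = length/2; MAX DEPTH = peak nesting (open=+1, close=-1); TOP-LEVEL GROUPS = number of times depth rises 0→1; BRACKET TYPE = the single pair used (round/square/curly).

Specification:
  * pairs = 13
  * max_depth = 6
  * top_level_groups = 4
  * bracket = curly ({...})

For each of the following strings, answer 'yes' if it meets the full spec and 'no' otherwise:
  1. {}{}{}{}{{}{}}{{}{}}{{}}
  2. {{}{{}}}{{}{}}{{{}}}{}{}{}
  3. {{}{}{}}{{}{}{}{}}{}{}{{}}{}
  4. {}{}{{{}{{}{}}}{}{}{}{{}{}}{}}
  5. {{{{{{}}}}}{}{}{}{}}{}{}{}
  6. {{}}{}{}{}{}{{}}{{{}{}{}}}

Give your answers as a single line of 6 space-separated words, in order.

Answer: no no no no yes no

Derivation:
String 1 '{}{}{}{}{{}{}}{{}{}}{{}}': depth seq [1 0 1 0 1 0 1 0 1 2 1 2 1 0 1 2 1 2 1 0 1 2 1 0]
  -> pairs=12 depth=2 groups=7 -> no
String 2 '{{}{{}}}{{}{}}{{{}}}{}{}{}': depth seq [1 2 1 2 3 2 1 0 1 2 1 2 1 0 1 2 3 2 1 0 1 0 1 0 1 0]
  -> pairs=13 depth=3 groups=6 -> no
String 3 '{{}{}{}}{{}{}{}{}}{}{}{{}}{}': depth seq [1 2 1 2 1 2 1 0 1 2 1 2 1 2 1 2 1 0 1 0 1 0 1 2 1 0 1 0]
  -> pairs=14 depth=2 groups=6 -> no
String 4 '{}{}{{{}{{}{}}}{}{}{}{{}{}}{}}': depth seq [1 0 1 0 1 2 3 2 3 4 3 4 3 2 1 2 1 2 1 2 1 2 3 2 3 2 1 2 1 0]
  -> pairs=15 depth=4 groups=3 -> no
String 5 '{{{{{{}}}}}{}{}{}{}}{}{}{}': depth seq [1 2 3 4 5 6 5 4 3 2 1 2 1 2 1 2 1 2 1 0 1 0 1 0 1 0]
  -> pairs=13 depth=6 groups=4 -> yes
String 6 '{{}}{}{}{}{}{{}}{{{}{}{}}}': depth seq [1 2 1 0 1 0 1 0 1 0 1 0 1 2 1 0 1 2 3 2 3 2 3 2 1 0]
  -> pairs=13 depth=3 groups=7 -> no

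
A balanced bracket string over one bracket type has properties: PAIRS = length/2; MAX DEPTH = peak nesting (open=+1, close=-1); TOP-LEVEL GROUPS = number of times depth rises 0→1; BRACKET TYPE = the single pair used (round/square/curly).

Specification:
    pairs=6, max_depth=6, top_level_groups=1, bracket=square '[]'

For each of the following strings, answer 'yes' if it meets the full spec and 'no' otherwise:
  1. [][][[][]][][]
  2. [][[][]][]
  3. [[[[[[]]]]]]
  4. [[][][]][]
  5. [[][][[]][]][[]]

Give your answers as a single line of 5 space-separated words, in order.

String 1 '[][][[][]][][]': depth seq [1 0 1 0 1 2 1 2 1 0 1 0 1 0]
  -> pairs=7 depth=2 groups=5 -> no
String 2 '[][[][]][]': depth seq [1 0 1 2 1 2 1 0 1 0]
  -> pairs=5 depth=2 groups=3 -> no
String 3 '[[[[[[]]]]]]': depth seq [1 2 3 4 5 6 5 4 3 2 1 0]
  -> pairs=6 depth=6 groups=1 -> yes
String 4 '[[][][]][]': depth seq [1 2 1 2 1 2 1 0 1 0]
  -> pairs=5 depth=2 groups=2 -> no
String 5 '[[][][[]][]][[]]': depth seq [1 2 1 2 1 2 3 2 1 2 1 0 1 2 1 0]
  -> pairs=8 depth=3 groups=2 -> no

Answer: no no yes no no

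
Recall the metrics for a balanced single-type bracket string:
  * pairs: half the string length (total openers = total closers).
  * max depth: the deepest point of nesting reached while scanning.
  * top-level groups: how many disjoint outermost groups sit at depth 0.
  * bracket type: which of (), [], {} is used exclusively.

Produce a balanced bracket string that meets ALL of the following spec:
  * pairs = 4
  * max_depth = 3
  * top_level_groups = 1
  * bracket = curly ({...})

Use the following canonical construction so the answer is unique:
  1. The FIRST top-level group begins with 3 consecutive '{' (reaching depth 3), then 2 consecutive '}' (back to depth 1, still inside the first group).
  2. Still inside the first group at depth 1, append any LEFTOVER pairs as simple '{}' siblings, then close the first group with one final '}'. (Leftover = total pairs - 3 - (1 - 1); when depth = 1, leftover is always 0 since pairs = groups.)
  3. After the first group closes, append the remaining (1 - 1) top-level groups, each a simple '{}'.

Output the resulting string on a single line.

Spec: pairs=4 depth=3 groups=1
Leftover pairs = 4 - 3 - (1-1) = 1
First group: deep chain of depth 3 + 1 sibling pairs
Remaining 0 groups: simple '{}' each

Answer: {{{}}{}}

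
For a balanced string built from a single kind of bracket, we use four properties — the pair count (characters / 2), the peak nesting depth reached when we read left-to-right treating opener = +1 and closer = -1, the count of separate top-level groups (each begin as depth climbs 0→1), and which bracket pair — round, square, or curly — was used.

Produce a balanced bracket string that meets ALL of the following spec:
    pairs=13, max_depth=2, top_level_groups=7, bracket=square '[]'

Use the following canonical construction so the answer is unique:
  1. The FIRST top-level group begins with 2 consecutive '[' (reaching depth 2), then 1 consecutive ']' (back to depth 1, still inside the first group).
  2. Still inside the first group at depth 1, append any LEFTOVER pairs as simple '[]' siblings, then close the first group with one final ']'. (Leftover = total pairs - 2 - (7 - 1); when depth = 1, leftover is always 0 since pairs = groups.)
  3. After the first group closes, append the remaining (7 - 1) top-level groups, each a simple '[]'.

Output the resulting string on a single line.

Spec: pairs=13 depth=2 groups=7
Leftover pairs = 13 - 2 - (7-1) = 5
First group: deep chain of depth 2 + 5 sibling pairs
Remaining 6 groups: simple '[]' each

Answer: [[][][][][][]][][][][][][]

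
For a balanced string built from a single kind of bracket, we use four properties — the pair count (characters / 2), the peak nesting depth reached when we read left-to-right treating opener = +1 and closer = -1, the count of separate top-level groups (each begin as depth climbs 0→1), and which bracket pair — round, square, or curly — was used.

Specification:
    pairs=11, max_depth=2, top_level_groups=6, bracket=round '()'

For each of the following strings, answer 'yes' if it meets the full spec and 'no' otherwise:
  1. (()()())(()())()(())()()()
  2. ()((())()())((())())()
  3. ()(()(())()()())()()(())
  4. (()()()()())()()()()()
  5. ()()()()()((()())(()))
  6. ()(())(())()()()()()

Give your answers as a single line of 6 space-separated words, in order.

String 1 '(()()())(()())()(())()()()': depth seq [1 2 1 2 1 2 1 0 1 2 1 2 1 0 1 0 1 2 1 0 1 0 1 0 1 0]
  -> pairs=13 depth=2 groups=7 -> no
String 2 '()((())()())((())())()': depth seq [1 0 1 2 3 2 1 2 1 2 1 0 1 2 3 2 1 2 1 0 1 0]
  -> pairs=11 depth=3 groups=4 -> no
String 3 '()(()(())()()())()()(())': depth seq [1 0 1 2 1 2 3 2 1 2 1 2 1 2 1 0 1 0 1 0 1 2 1 0]
  -> pairs=12 depth=3 groups=5 -> no
String 4 '(()()()()())()()()()()': depth seq [1 2 1 2 1 2 1 2 1 2 1 0 1 0 1 0 1 0 1 0 1 0]
  -> pairs=11 depth=2 groups=6 -> yes
String 5 '()()()()()((()())(()))': depth seq [1 0 1 0 1 0 1 0 1 0 1 2 3 2 3 2 1 2 3 2 1 0]
  -> pairs=11 depth=3 groups=6 -> no
String 6 '()(())(())()()()()()': depth seq [1 0 1 2 1 0 1 2 1 0 1 0 1 0 1 0 1 0 1 0]
  -> pairs=10 depth=2 groups=8 -> no

Answer: no no no yes no no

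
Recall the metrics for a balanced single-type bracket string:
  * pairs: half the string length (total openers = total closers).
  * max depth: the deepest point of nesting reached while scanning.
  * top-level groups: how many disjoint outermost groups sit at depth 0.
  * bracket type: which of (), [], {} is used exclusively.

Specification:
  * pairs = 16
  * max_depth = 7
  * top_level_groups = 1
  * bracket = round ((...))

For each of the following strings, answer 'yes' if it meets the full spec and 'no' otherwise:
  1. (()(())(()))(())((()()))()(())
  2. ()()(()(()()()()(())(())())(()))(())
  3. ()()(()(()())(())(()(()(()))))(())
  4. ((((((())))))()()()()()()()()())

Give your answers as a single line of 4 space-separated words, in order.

Answer: no no no yes

Derivation:
String 1 '(()(())(()))(())((()()))()(())': depth seq [1 2 1 2 3 2 1 2 3 2 1 0 1 2 1 0 1 2 3 2 3 2 1 0 1 0 1 2 1 0]
  -> pairs=15 depth=3 groups=5 -> no
String 2 '()()(()(()()()()(())(())())(()))(())': depth seq [1 0 1 0 1 2 1 2 3 2 3 2 3 2 3 2 3 4 3 2 3 4 3 2 3 2 1 2 3 2 1 0 1 2 1 0]
  -> pairs=18 depth=4 groups=4 -> no
String 3 '()()(()(()())(())(()(()(()))))(())': depth seq [1 0 1 0 1 2 1 2 3 2 3 2 1 2 3 2 1 2 3 2 3 4 3 4 5 4 3 2 1 0 1 2 1 0]
  -> pairs=17 depth=5 groups=4 -> no
String 4 '((((((())))))()()()()()()()()())': depth seq [1 2 3 4 5 6 7 6 5 4 3 2 1 2 1 2 1 2 1 2 1 2 1 2 1 2 1 2 1 2 1 0]
  -> pairs=16 depth=7 groups=1 -> yes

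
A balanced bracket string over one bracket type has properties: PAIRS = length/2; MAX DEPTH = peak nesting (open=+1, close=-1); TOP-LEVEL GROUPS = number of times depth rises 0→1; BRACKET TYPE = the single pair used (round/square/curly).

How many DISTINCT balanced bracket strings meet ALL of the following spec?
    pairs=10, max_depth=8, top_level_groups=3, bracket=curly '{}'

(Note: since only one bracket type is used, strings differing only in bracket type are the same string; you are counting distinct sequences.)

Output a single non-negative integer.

Answer: 3

Derivation:
Spec: pairs=10 depth=8 groups=3
Count(depth <= 8) = 3432
Count(depth <= 7) = 3429
Count(depth == 8) = 3432 - 3429 = 3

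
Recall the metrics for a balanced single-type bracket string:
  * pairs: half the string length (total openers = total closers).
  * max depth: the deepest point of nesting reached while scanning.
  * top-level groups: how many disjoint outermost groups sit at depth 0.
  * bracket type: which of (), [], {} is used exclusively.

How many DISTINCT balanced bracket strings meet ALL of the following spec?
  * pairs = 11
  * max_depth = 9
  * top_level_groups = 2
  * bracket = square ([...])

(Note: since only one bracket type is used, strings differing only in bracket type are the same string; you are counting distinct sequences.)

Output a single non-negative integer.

Spec: pairs=11 depth=9 groups=2
Count(depth <= 9) = 16794
Count(depth <= 8) = 16762
Count(depth == 9) = 16794 - 16762 = 32

Answer: 32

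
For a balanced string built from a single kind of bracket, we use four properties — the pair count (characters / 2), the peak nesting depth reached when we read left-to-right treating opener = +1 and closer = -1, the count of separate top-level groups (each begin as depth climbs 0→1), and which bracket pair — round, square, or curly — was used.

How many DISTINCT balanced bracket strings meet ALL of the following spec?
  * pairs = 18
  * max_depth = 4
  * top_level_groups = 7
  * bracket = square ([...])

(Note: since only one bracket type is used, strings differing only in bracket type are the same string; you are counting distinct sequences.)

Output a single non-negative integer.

Spec: pairs=18 depth=4 groups=7
Count(depth <= 4) = 4693654
Count(depth <= 3) = 1397536
Count(depth == 4) = 4693654 - 1397536 = 3296118

Answer: 3296118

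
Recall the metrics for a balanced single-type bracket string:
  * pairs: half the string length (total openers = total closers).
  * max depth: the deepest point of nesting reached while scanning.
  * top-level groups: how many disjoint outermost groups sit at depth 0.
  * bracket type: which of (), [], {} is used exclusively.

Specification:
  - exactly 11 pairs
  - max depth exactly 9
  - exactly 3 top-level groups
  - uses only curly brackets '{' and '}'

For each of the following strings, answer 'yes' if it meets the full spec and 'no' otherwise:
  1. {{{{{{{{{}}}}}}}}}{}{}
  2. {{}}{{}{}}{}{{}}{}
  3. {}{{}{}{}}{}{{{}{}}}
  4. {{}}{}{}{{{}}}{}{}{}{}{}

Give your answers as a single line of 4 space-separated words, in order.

String 1 '{{{{{{{{{}}}}}}}}}{}{}': depth seq [1 2 3 4 5 6 7 8 9 8 7 6 5 4 3 2 1 0 1 0 1 0]
  -> pairs=11 depth=9 groups=3 -> yes
String 2 '{{}}{{}{}}{}{{}}{}': depth seq [1 2 1 0 1 2 1 2 1 0 1 0 1 2 1 0 1 0]
  -> pairs=9 depth=2 groups=5 -> no
String 3 '{}{{}{}{}}{}{{{}{}}}': depth seq [1 0 1 2 1 2 1 2 1 0 1 0 1 2 3 2 3 2 1 0]
  -> pairs=10 depth=3 groups=4 -> no
String 4 '{{}}{}{}{{{}}}{}{}{}{}{}': depth seq [1 2 1 0 1 0 1 0 1 2 3 2 1 0 1 0 1 0 1 0 1 0 1 0]
  -> pairs=12 depth=3 groups=9 -> no

Answer: yes no no no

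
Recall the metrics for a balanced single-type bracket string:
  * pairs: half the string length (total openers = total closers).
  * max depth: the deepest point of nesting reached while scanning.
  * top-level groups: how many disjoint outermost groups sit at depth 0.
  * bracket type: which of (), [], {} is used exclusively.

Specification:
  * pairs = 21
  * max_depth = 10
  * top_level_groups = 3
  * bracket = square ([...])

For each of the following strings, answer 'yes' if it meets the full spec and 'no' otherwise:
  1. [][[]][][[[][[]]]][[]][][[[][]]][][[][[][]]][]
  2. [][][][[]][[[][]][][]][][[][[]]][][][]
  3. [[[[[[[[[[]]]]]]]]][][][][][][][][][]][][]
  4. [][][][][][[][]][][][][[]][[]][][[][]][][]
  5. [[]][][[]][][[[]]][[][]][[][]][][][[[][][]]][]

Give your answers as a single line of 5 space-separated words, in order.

String 1 '[][[]][][[[][[]]]][[]][][[[][]]][][[][[][]]][]': depth seq [1 0 1 2 1 0 1 0 1 2 3 2 3 4 3 2 1 0 1 2 1 0 1 0 1 2 3 2 3 2 1 0 1 0 1 2 1 2 3 2 3 2 1 0 1 0]
  -> pairs=23 depth=4 groups=10 -> no
String 2 '[][][][[]][[[][]][][]][][[][[]]][][][]': depth seq [1 0 1 0 1 0 1 2 1 0 1 2 3 2 3 2 1 2 1 2 1 0 1 0 1 2 1 2 3 2 1 0 1 0 1 0 1 0]
  -> pairs=19 depth=3 groups=10 -> no
String 3 '[[[[[[[[[[]]]]]]]]][][][][][][][][][]][][]': depth seq [1 2 3 4 5 6 7 8 9 10 9 8 7 6 5 4 3 2 1 2 1 2 1 2 1 2 1 2 1 2 1 2 1 2 1 2 1 0 1 0 1 0]
  -> pairs=21 depth=10 groups=3 -> yes
String 4 '[][][][][][[][]][][][][[]][[]][][[][]][][]': depth seq [1 0 1 0 1 0 1 0 1 0 1 2 1 2 1 0 1 0 1 0 1 0 1 2 1 0 1 2 1 0 1 0 1 2 1 2 1 0 1 0 1 0]
  -> pairs=21 depth=2 groups=15 -> no
String 5 '[[]][][[]][][[[]]][[][]][[][]][][][[[][][]]][]': depth seq [1 2 1 0 1 0 1 2 1 0 1 0 1 2 3 2 1 0 1 2 1 2 1 0 1 2 1 2 1 0 1 0 1 0 1 2 3 2 3 2 3 2 1 0 1 0]
  -> pairs=23 depth=3 groups=11 -> no

Answer: no no yes no no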